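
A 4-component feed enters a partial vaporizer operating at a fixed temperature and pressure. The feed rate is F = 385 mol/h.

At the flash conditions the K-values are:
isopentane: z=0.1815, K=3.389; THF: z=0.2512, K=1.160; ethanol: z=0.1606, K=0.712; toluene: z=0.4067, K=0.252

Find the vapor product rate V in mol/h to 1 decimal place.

Rachford–Rice: g(V/F) = Σ zᵢ(Kᵢ−1)/(1+V/F(Kᵢ−1)) = 0.
Feasibility: ΣzᵢKᵢ = 1.1233, Σzᵢ/Kᵢ = 2.1096 — both > 1, two phases present.
Iterate (Newton) starting at V/F = 0.5:
  V/F = 0.5000: g = -0.30519, g' = -0.8195 → V/F = 0.1276
  V/F = 0.1276: g = -0.01261, g' = -0.9071 → V/F = 0.1137
  V/F = 0.1137: g = 0.00018, g' = -0.9329 → V/F = 0.1139
Converged at V/F = 0.1139.
Then V = V/F·F = 0.1139·385 = 43.8 mol/h and L = F − V = 341.2 mol/h.

V = 43.8 mol/h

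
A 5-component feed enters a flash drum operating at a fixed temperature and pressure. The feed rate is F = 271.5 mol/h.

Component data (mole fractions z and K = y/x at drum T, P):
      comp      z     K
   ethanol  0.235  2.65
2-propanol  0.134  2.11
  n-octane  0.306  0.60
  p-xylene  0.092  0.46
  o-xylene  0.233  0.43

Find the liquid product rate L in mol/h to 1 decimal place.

Material balance + equilibrium reduce to Σ zᵢ(Kᵢ−1)/(1+ψ(Kᵢ−1)) = 0.
Check two-phase: ΣzᵢKᵢ = 1.232 > 1 and Σzᵢ/Kᵢ = 1.404 > 1, so g(0) = 0.232 > 0 and g(1) = -0.404 < 0.
Newton–Raphson from ψ = 0.57:
  ψ = 0.570: g = -0.1361, g' = -0.536 → ψ = 0.316
  ψ = 0.316: g = 0.0029, g' = -0.583 → ψ = 0.321
Converged at ψ = 0.321.
Then V = ψ·F = 0.3211·271.5 = 87.2 mol/h and L = F − V = 184.3 mol/h.

L = 184.3 mol/h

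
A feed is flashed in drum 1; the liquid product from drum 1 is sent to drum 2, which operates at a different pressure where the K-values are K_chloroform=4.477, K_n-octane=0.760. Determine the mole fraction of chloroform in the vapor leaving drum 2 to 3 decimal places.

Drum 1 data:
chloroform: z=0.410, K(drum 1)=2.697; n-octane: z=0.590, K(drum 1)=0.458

y_chloroform (drum 2) = 0.289

Drum 1:
Material balance + equilibrium reduce to Σ zᵢ(Kᵢ−1)/(1+ψ₁(Kᵢ−1)) = 0.
g(0) = ΣzᵢKᵢ − 1 = 0.376 and g(1) = 1 − Σzᵢ/Kᵢ = -0.440, so a root lies in (0, 1).
Binary case is linear: z₁(K₁−1)(1+ψ₁(K₂−1)) + z₂(K₂−1)(1+ψ₁(K₁−1)) = 0
⇒ ψ₁ = [z₁(K₁−1)+z₂(K₂−1)] / [−(K₁−1)(K₂−1)] = 0.3760/0.9198 = 0.409
Drum-1 compositions:
  chloroform: x = 0.242, y = 0.653
  n-octane: x = 0.758, y = 0.347
Drum-2 feed = drum-1 liquid: z₂ = (0.2421, 0.7579).
Drum 2:
Newton iteration, ψ₂⁰ = 0.64:
  ψ₂ = 0.640: g = 0.0461, g' = -0.342 → ψ₂ = 0.775
  ψ₂ = 0.775: g = 0.0045, g' = -0.280 → ψ₂ = 0.790
  ψ₂ = 0.790: g = 0.0000, g' = -0.275 → ψ₂ = 0.791
Converged at ψ₂ = 0.791.
  chloroform: x = 0.065, y = 0.289
  n-octane: x = 0.935, y = 0.711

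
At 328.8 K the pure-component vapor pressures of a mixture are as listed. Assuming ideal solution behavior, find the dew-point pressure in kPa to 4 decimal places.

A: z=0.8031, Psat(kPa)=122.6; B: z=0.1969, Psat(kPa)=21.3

Pdew = 63.3124 kPa

At the dew point ψ → 1, so Σzᵢ/Kᵢ = 1 with Kᵢ = Pᵢˢᵃᵗ/P ⇒ 1/P = Σzᵢ/Pᵢˢᵃᵗ.
1/P = 0.8031/122.6 + 0.1969/21.3 = 0.0157947 ⇒ P = 63.3124 kPa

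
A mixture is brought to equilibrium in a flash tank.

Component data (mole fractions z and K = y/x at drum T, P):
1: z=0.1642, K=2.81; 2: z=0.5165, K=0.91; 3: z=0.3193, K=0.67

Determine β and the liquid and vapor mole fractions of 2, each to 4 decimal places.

Iterate (Newton) starting at β = 0.5:
  β = 0.5000: g = -0.01885, g' = -0.2027 → β = 0.4070
  β = 0.4070: g = 0.00117, g' = -0.2293 → β = 0.4121
Converged at β = 0.4121.
Compositions from xᵢ = zᵢ/(1+β(Kᵢ−1)), yᵢ = Kᵢxᵢ:
  1: x = 0.0940, y = 0.2643
  2: x = 0.5364, y = 0.4881
  3: x = 0.3696, y = 0.2476

β = 0.4121, x_2 = 0.5364, y_2 = 0.4881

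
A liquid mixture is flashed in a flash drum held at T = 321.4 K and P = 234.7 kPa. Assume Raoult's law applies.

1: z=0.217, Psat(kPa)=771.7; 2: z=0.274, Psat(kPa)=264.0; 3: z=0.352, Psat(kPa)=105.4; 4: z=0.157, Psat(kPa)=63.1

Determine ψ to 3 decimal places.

Raoult's law: Kᵢ = Pᵢˢᵃᵗ/P = Pᵢˢᵃᵗ/234.7.
  K_1 = 771.7/234.7 = 3.28803, K_2 = 264.0/234.7 = 1.12484, K_3 = 105.4/234.7 = 0.44908, K_4 = 63.1/234.7 = 0.26885
Newton–Raphson from ψ = 0.34:
  ψ = 0.340: g = -0.0793, g' = -0.674 → ψ = 0.222
  ψ = 0.222: g = 0.0044, g' = -0.762 → ψ = 0.228
Converged at ψ = 0.228.

ψ = 0.228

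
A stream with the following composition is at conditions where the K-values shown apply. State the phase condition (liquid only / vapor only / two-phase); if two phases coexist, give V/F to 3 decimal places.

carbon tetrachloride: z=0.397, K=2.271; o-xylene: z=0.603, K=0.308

ΣzᵢKᵢ = 1.087; Σzᵢ/Kᵢ = 2.133.
Both exceed 1, so a two-phase solution exists.
Rachford–Rice: g(ψ) = Σ zᵢ(Kᵢ−1)/(1+ψ(Kᵢ−1)) = 0.
Binary case is linear: z₁(K₁−1)(1+ψ(K₂−1)) + z₂(K₂−1)(1+ψ(K₁−1)) = 0
⇒ ψ = [z₁(K₁−1)+z₂(K₂−1)] / [−(K₁−1)(K₂−1)] = 0.0873/0.8795 = 0.099

two-phase, V/F = 0.099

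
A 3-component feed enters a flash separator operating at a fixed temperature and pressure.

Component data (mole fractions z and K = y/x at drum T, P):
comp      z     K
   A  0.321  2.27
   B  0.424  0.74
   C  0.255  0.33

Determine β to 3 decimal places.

β = 0.223

Material balance + equilibrium reduce to Σ zᵢ(Kᵢ−1)/(1+β(Kᵢ−1)) = 0.
Check two-phase: ΣzᵢKᵢ = 1.127 > 1 and Σzᵢ/Kᵢ = 1.487 > 1, so g(0) = 0.127 > 0 and g(1) = -0.487 < 0.
Newton–Raphson from β = 0.51:
  β = 0.510: g = -0.1392, g' = -0.493 → β = 0.228
  β = 0.228: g = -0.0025, g' = -0.503 → β = 0.223
Converged at β = 0.223.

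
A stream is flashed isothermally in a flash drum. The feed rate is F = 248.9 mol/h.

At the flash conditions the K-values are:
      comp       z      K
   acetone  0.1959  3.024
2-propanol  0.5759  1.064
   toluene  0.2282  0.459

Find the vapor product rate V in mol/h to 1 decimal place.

V = 174.7 mol/h

Rachford–Rice: g(ψ) = Σ zᵢ(Kᵢ−1)/(1+ψ(Kᵢ−1)) = 0.
g(0) = ΣzᵢKᵢ − 1 = 0.3099 and g(1) = 1 − Σzᵢ/Kᵢ = -0.1032, so a root lies in (0, 1).
Iterate (Newton) starting at ψ = 0.5:
  ψ = 0.5000: g = 0.06355, g' = -0.3260 → ψ = 0.6950
  ψ = 0.6950: g = 0.00221, g' = -0.3122 → ψ = 0.7020
Converged at ψ = 0.7020.
Then V = ψ·F = 0.7020·248.9 = 174.7 mol/h and L = F − V = 74.2 mol/h.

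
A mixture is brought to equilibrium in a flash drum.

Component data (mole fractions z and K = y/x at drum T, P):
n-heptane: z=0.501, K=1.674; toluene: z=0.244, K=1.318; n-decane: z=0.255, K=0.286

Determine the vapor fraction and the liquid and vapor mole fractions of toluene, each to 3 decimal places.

ψ = 0.575, x_toluene = 0.206, y_toluene = 0.272

Rachford–Rice: g(ψ) = Σ zᵢ(Kᵢ−1)/(1+ψ(Kᵢ−1)) = 0.
Check two-phase: ΣzᵢKᵢ = 1.233 > 1 and Σzᵢ/Kᵢ = 1.376 > 1, so g(0) = 0.233 > 0 and g(1) = -0.376 < 0.
Newton–Raphson from ψ = 0.41:
  ψ = 0.410: g = 0.0758, g' = -0.419 → ψ = 0.591
  ψ = 0.591: g = -0.0081, g' = -0.523 → ψ = 0.575
Converged at ψ = 0.575.
Compositions from xᵢ = zᵢ/(1+ψ(Kᵢ−1)), yᵢ = Kᵢxᵢ:
  n-heptane: x = 0.361, y = 0.604
  toluene: x = 0.206, y = 0.272
  n-decane: x = 0.433, y = 0.124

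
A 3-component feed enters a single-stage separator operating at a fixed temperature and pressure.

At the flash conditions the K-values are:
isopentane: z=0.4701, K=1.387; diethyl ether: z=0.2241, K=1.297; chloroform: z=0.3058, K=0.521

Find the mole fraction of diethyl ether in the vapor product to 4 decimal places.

y_diethyl ether = 0.2471

Material balance + equilibrium reduce to Σ zᵢ(Kᵢ−1)/(1+V/F(Kᵢ−1)) = 0.
Feasibility: ΣzᵢKᵢ = 1.1020, Σzᵢ/Kᵢ = 1.0987 — both > 1, two phases present.
Iterate (Newton) starting at V/F = 0.5:
  V/F = 0.5000: g = 0.01778, g' = -0.1857 → V/F = 0.5957
  V/F = 0.5957: g = -0.00057, g' = -0.1981 → V/F = 0.5928
Converged at V/F = 0.5928.
Compositions from xᵢ = zᵢ/(1+V/F(Kᵢ−1)), yᵢ = Kᵢxᵢ:
  isopentane: x = 0.3824, y = 0.5303
  diethyl ether: x = 0.1905, y = 0.2471
  chloroform: x = 0.4271, y = 0.2225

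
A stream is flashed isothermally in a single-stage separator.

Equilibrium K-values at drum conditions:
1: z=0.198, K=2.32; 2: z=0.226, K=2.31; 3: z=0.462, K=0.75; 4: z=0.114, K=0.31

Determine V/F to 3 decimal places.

V/F = 0.696

Material balance + equilibrium reduce to Σ zᵢ(Kᵢ−1)/(1+V/F(Kᵢ−1)) = 0.
Feasibility: ΣzᵢKᵢ = 1.363, Σzᵢ/Kᵢ = 1.167 — both > 1, two phases present.
Iterate (Newton) starting at V/F = 0.5:
  V/F = 0.500: g = 0.0842, g' = -0.431 → V/F = 0.695
  V/F = 0.695: g = 0.0002, g' = -0.443 → V/F = 0.696
Converged at V/F = 0.696.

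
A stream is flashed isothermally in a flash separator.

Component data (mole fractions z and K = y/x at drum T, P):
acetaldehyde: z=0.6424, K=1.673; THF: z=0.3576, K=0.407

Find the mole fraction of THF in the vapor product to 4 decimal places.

Rachford–Rice: g(ψ) = Σ zᵢ(Kᵢ−1)/(1+ψ(Kᵢ−1)) = 0.
Check two-phase: ΣzᵢKᵢ = 1.2203 > 1 and Σzᵢ/Kᵢ = 1.2626 > 1, so g(0) = 0.2203 > 0 and g(1) = -0.2626 < 0.
Newton iteration, ψ⁰ = 0.5:
  ψ = 0.5000: g = 0.02205, g' = -0.4170 → ψ = 0.5529
  ψ = 0.5529: g = -0.00040, g' = -0.4329 → ψ = 0.5520
Converged at ψ = 0.5520.
Compositions from xᵢ = zᵢ/(1+ψ(Kᵢ−1)), yᵢ = Kᵢxᵢ:
  acetaldehyde: x = 0.4684, y = 0.7836
  THF: x = 0.5316, y = 0.2164

y_THF = 0.2164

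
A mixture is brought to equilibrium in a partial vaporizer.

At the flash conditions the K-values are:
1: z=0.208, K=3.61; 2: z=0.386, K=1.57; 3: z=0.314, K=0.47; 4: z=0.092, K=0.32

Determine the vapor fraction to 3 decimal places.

ψ = 0.643

Let ψ = V/F and solve Σ zᵢ(Kᵢ−1)/(1+ψ(Kᵢ−1)) = 0.
Feasibility: ΣzᵢKᵢ = 1.534, Σzᵢ/Kᵢ = 1.259 — both > 1, two phases present.
Iterate (Newton) starting at ψ = 0.34:
  ψ = 0.340: g = 0.1876, g' = -0.689 → ψ = 0.612
  ψ = 0.612: g = 0.0185, g' = -0.597 → ψ = 0.643
Converged at ψ = 0.643.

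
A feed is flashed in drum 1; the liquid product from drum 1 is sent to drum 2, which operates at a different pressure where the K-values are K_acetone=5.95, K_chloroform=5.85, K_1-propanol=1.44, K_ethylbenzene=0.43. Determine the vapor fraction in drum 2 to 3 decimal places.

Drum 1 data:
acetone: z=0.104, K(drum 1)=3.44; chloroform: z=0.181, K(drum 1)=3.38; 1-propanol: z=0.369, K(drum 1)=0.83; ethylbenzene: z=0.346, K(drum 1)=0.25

V/F (drum 2) = 0.533

Drum 1:
Material balance + equilibrium reduce to Σ zᵢ(Kᵢ−1)/(1+ψ₁(Kᵢ−1)) = 0.
Check two-phase: ΣzᵢKᵢ = 1.362 > 1 and Σzᵢ/Kᵢ = 1.912 > 1, so g(0) = 0.362 > 0 and g(1) = -0.912 < 0.
Newton iteration, ψ₁⁰ = 0.5:
  ψ₁ = 0.500: g = -0.1727, g' = -0.850 → ψ₁ = 0.297
Converged at ψ₁ = 0.297.
Drum-1 compositions:
  acetone: x = 0.060, y = 0.208
  chloroform: x = 0.106, y = 0.359
  1-propanol: x = 0.389, y = 0.323
  ethylbenzene: x = 0.445, y = 0.111
Drum-2 feed = drum-1 liquid: z₂ = (0.0603, 0.1061, 0.3886, 0.4450).
Drum 2:
Material balance + equilibrium reduce to Σ zᵢ(Kᵢ−1)/(1+ψ₂(Kᵢ−1)) = 0.
Feasibility: ΣzᵢKᵢ = 1.731, Σzᵢ/Kᵢ = 1.333 — both > 1, two phases present.
Newton–Raphson from ψ₂ = 0.36:
  ψ₂ = 0.360: g = 0.1233, g' = -0.807 → ψ₂ = 0.513
  ψ₂ = 0.513: g = 0.0131, g' = -0.662 → ψ₂ = 0.533
Converged at ψ₂ = 0.533.
  acetone: x = 0.017, y = 0.099
  chloroform: x = 0.030, y = 0.173
  1-propanol: x = 0.315, y = 0.453
  ethylbenzene: x = 0.639, y = 0.275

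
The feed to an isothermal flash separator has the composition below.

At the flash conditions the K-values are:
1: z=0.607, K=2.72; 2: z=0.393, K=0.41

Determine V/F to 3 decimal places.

V/F = 0.800

Material balance + equilibrium reduce to Σ zᵢ(Kᵢ−1)/(1+V/F(Kᵢ−1)) = 0.
Feasibility: ΣzᵢKᵢ = 1.812, Σzᵢ/Kᵢ = 1.182 — both > 1, two phases present.
Newton iteration, V/F⁰ = 0.35:
  V/F = 0.350: g = 0.3595, g' = -0.917 → V/F = 0.742
  V/F = 0.742: g = 0.0462, g' = -0.779 → V/F = 0.801
  V/F = 0.801: g = -0.0008, g' = -0.810 → V/F = 0.800
Converged at V/F = 0.800.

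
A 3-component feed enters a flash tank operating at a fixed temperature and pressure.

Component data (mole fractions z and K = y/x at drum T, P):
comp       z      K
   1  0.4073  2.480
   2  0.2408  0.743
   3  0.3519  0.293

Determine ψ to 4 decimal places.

Newton–Raphson from ψ = 0.52:
  ψ = 0.5200: g = -0.12422, g' = -0.7460 → ψ = 0.3535
  ψ = 0.3535: g = -0.00399, g' = -0.7164 → ψ = 0.3479
Converged at ψ = 0.3479.

ψ = 0.3479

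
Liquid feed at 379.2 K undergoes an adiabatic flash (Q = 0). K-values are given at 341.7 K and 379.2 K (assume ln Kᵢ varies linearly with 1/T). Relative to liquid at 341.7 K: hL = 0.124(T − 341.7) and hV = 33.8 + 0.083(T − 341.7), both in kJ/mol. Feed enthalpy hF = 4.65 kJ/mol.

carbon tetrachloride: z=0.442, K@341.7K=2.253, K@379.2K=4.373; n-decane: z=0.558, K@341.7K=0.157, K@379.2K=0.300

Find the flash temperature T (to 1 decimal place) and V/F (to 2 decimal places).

T = 344.6 K, V/F = 0.13

Adiabatic flash: solve Rachford–Rice at each trial T, then check hF = ψ·hV(T) + (1−ψ)·hL(T).
  T = 341.7 K: K = (2.253, 0.157), RR gives ψ = 0.079, H_out = 2.670 kJ/mol
  T = 379.2 K: K = (4.373, 0.300), RR gives ψ = 0.466, H_out = 19.684 kJ/mol
  T = 360.4 K: K = (3.191, 0.221), RR gives ψ = 0.312, H_out = 12.636 kJ/mol
  T = 351.0 K: K = (2.691, 0.187), RR gives ψ = 0.214, H_out = 8.289 kJ/mol
  T = 346.4 K: K = (2.468, 0.172), RR gives ψ = 0.153, H_out = 5.736 kJ/mol
  T = 344.0 K: K = (2.356, 0.164), RR gives ψ = 0.117, H_out = 4.239 kJ/mol
  T = 345.2 K: K = (2.412, 0.168), RR gives ψ = 0.136, H_out = 5.004 kJ/mol
Linear interpolation between T = 344.0 (H_out = 4.239) and T = 345.2 (H_out = 5.004) on hF = 4.65 gives T ≈ 344.6 K, at which ψ = 0.13.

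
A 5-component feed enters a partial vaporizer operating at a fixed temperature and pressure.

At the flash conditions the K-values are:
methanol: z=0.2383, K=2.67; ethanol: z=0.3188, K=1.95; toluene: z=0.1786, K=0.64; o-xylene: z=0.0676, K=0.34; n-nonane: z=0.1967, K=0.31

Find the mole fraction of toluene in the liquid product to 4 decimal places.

x_toluene = 0.2285

Iterate (Newton) starting at β = 0.5:
  β = 0.5000: g = 0.06999, g' = -0.6479 → β = 0.6080
  β = 0.6080: g = -0.00122, g' = -0.6772 → β = 0.6062
Converged at β = 0.6062.
Compositions from xᵢ = zᵢ/(1+β(Kᵢ−1)), yᵢ = Kᵢxᵢ:
  methanol: x = 0.1184, y = 0.3162
  ethanol: x = 0.2023, y = 0.3945
  toluene: x = 0.2285, y = 0.1462
  o-xylene: x = 0.1127, y = 0.0383
  n-nonane: x = 0.3381, y = 0.1048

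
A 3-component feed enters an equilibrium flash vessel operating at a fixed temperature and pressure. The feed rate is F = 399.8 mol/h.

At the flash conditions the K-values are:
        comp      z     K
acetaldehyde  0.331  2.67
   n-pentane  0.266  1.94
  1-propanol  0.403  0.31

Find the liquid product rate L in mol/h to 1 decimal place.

L = 177.7 mol/h

Material balance + equilibrium reduce to Σ zᵢ(Kᵢ−1)/(1+V/F(Kᵢ−1)) = 0.
Feasibility: ΣzᵢKᵢ = 1.525, Σzᵢ/Kᵢ = 1.561 — both > 1, two phases present.
Newton–Raphson from V/F = 0.41:
  V/F = 0.410: g = 0.1208, g' = -0.821 → V/F = 0.557
  V/F = 0.557: g = -0.0013, g' = -0.855 → V/F = 0.556
Converged at V/F = 0.556.
Then V = V/F·F = 0.5556·399.8 = 222.1 mol/h and L = F − V = 177.7 mol/h.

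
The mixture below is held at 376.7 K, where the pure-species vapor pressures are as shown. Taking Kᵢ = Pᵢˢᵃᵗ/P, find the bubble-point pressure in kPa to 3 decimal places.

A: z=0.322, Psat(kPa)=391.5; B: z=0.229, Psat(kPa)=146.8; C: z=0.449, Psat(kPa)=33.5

Pbub = 174.722 kPa

At the bubble point ψ → 0, so ΣzᵢKᵢ = 1 with Kᵢ = Pᵢˢᵃᵗ/P ⇒ P = ΣzᵢPᵢˢᵃᵗ.
P = 0.322·391.5 + 0.229·146.8 + 0.449·33.5 = 174.722 kPa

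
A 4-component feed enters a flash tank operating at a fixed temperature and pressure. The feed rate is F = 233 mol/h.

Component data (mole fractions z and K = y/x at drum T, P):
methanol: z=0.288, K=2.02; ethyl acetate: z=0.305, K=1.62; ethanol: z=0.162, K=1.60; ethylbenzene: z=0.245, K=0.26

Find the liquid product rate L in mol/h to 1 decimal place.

Rachford–Rice: g(ψ) = Σ zᵢ(Kᵢ−1)/(1+ψ(Kᵢ−1)) = 0.
Feasibility: ΣzᵢKᵢ = 1.399, Σzᵢ/Kᵢ = 1.374 — both > 1, two phases present.
Newton iteration, ψ⁰ = 0.5:
  ψ = 0.500: g = 0.1259, g' = -0.572 → ψ = 0.720
  ψ = 0.720: g = -0.0201, g' = -0.799 → ψ = 0.695
  ψ = 0.695: g = -0.0005, g' = -0.757 → ψ = 0.694
Converged at ψ = 0.694.
Then V = ψ·F = 0.6942·233 = 161.7 mol/h and L = F − V = 71.3 mol/h.

L = 71.3 mol/h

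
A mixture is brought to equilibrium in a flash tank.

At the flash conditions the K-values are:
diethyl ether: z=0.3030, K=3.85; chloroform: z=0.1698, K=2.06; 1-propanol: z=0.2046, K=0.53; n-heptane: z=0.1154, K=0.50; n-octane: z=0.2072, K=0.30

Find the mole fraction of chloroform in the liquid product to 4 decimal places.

Rachford–Rice: g(V/F) = Σ zᵢ(Kᵢ−1)/(1+V/F(Kᵢ−1)) = 0.
g(0) = ΣzᵢKᵢ − 1 = 0.7446 and g(1) = 1 − Σzᵢ/Kᵢ = -0.4686, so a root lies in (0, 1).
Iterate (Newton) starting at V/F = 0.31:
  V/F = 0.3100: g = 0.22787, g' = -1.0698 → V/F = 0.5230
  V/F = 0.5230: g = 0.02807, g' = -0.8608 → V/F = 0.5556
  V/F = 0.5556: g = 0.00012, g' = -0.8543 → V/F = 0.5558
Converged at V/F = 0.5558.
Compositions from xᵢ = zᵢ/(1+V/F(Kᵢ−1)), yᵢ = Kᵢxᵢ:
  diethyl ether: x = 0.1173, y = 0.4515
  chloroform: x = 0.1069, y = 0.2201
  1-propanol: x = 0.2769, y = 0.1468
  n-heptane: x = 0.1598, y = 0.0799
  n-octane: x = 0.3391, y = 0.1017

x_chloroform = 0.1069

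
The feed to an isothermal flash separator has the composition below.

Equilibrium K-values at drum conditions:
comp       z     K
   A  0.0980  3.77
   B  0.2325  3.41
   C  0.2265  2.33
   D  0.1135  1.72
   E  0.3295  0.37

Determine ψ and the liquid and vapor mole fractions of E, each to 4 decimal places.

ψ = 0.8606, x_E = 0.7197, y_E = 0.2663

Rachford–Rice: g(ψ) = Σ zᵢ(Kᵢ−1)/(1+ψ(Kᵢ−1)) = 0.
Feasibility: ΣzᵢKᵢ = 2.0072, Σzᵢ/Kᵢ = 1.1479 — both > 1, two phases present.
Newton–Raphson from ψ = 0.43:
  ψ = 0.4300: g = 0.36839, g' = -0.9248 → ψ = 0.8284
  ψ = 0.8284: g = 0.02976, g' = -0.9055 → ψ = 0.8612
  ψ = 0.8612: g = -0.00059, g' = -0.9428 → ψ = 0.8606
Converged at ψ = 0.8606.
Compositions from xᵢ = zᵢ/(1+ψ(Kᵢ−1)), yᵢ = Kᵢxᵢ:
  A: x = 0.0290, y = 0.1092
  B: x = 0.0756, y = 0.2579
  C: x = 0.1056, y = 0.2461
  D: x = 0.0701, y = 0.1205
  E: x = 0.7197, y = 0.2663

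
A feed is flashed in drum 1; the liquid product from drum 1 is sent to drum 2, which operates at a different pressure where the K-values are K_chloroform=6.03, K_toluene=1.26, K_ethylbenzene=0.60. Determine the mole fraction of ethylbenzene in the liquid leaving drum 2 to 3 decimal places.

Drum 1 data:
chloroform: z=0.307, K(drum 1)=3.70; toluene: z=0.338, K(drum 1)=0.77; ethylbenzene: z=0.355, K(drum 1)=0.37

x_ethylbenzene (drum 2) = 0.644

Drum 1:
Newton iteration, ψ₁⁰ = 0.5:
  ψ₁ = 0.500: g = -0.0616, g' = -0.728 → ψ₁ = 0.415
  ψ₁ = 0.415: g = 0.0018, g' = -0.778 → ψ₁ = 0.418
Converged at ψ₁ = 0.418.
Drum-1 compositions:
  chloroform: x = 0.144, y = 0.534
  toluene: x = 0.374, y = 0.288
  ethylbenzene: x = 0.482, y = 0.178
Drum-2 feed = drum-1 liquid: z₂ = (0.1443, 0.3739, 0.4818).
Drum 2:
Rachford–Rice: g(ψ₂) = Σ zᵢ(Kᵢ−1)/(1+ψ₂(Kᵢ−1)) = 0.
Check two-phase: ΣzᵢKᵢ = 1.630 > 1 and Σzᵢ/Kᵢ = 1.124 > 1, so g(0) = 0.630 > 0 and g(1) = -0.124 < 0.
Newton iteration, ψ₂⁰ = 0.6:
  ψ₂ = 0.600: g = 0.0111, g' = -0.378 → ψ₂ = 0.629
  ψ₂ = 0.629: g = 0.0002, g' = -0.367 → ψ₂ = 0.630
Converged at ψ₂ = 0.630.
  chloroform: x = 0.035, y = 0.209
  toluene: x = 0.321, y = 0.405
  ethylbenzene: x = 0.644, y = 0.386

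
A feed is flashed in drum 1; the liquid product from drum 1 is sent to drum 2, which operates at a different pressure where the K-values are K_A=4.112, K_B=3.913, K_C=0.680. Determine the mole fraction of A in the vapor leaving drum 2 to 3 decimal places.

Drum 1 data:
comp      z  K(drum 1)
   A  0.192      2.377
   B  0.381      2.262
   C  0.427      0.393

y_A (drum 2) = 0.126

Drum 1:
Rachford–Rice: g(ψ₁) = Σ zᵢ(Kᵢ−1)/(1+ψ₁(Kᵢ−1)) = 0.
Check two-phase: ΣzᵢKᵢ = 1.486 > 1 and Σzᵢ/Kᵢ = 1.336 > 1, so g(0) = 0.486 > 0 and g(1) = -0.336 < 0.
Iterate (Newton) starting at ψ₁ = 0.5:
  ψ₁ = 0.500: g = 0.0793, g' = -0.680 → ψ₁ = 0.617
  ψ₁ = 0.617: g = -0.0008, g' = -0.700 → ψ₁ = 0.615
Converged at ψ₁ = 0.615.
Drum-1 compositions:
  A: x = 0.104, y = 0.247
  B: x = 0.214, y = 0.485
  C: x = 0.682, y = 0.268
Drum-2 feed = drum-1 liquid: z₂ = (0.1039, 0.2144, 0.6816).
Drum 2:
Newton–Raphson from ψ₂ = 0.47:
  ψ₂ = 0.470: g = 0.1383, g' = -0.587 → ψ₂ = 0.706
  ψ₂ = 0.706: g = 0.0239, g' = -0.410 → ψ₂ = 0.764
  ψ₂ = 0.764: g = 0.0007, g' = -0.385 → ψ₂ = 0.766
Converged at ψ₂ = 0.766.
  A: x = 0.031, y = 0.126
  B: x = 0.066, y = 0.260
  C: x = 0.903, y = 0.614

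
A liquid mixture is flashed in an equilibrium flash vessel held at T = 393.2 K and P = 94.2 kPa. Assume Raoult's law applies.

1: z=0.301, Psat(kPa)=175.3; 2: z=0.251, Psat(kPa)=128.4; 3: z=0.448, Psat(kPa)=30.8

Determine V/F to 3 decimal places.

V/F = 0.107

Raoult's law: Kᵢ = Pᵢˢᵃᵗ/P = Pᵢˢᵃᵗ/94.2.
  K_1 = 175.3/94.2 = 1.86093, K_2 = 128.4/94.2 = 1.36306, K_3 = 30.8/94.2 = 0.32696
Material balance + equilibrium reduce to Σ zᵢ(Kᵢ−1)/(1+V/F(Kᵢ−1)) = 0.
Feasibility: ΣzᵢKᵢ = 1.049, Σzᵢ/Kᵢ = 1.716 — both > 1, two phases present.
Newton iteration, V/F⁰ = 0.5:
  V/F = 0.500: g = -0.1962, g' = -0.594 → V/F = 0.170
  V/F = 0.170: g = -0.0284, g' = -0.458 → V/F = 0.108
  V/F = 0.108: g = -0.0002, g' = -0.453 → V/F = 0.107
Converged at V/F = 0.107.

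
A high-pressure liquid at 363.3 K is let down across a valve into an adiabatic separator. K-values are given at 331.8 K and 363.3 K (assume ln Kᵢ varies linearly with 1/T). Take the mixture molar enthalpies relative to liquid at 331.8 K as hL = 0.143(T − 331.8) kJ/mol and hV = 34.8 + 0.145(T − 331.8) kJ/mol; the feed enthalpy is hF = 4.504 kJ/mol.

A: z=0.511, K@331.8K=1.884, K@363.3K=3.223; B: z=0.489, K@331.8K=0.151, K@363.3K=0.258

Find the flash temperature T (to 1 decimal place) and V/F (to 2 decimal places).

Adiabatic flash: solve Rachford–Rice at each trial T, then check hF = ψ·hV(T) + (1−ψ)·hL(T).
  T = 331.8 K: K = (1.884, 0.151), RR gives ψ = 0.049, H_out = 1.695 kJ/mol
  T = 363.3 K: K = (3.223, 0.258), RR gives ψ = 0.469, H_out = 20.845 kJ/mol
  T = 347.6 K: K = (2.496, 0.200), RR gives ψ = 0.312, H_out = 13.125 kJ/mol
  T = 339.7 K: K = (2.176, 0.174), RR gives ψ = 0.203, H_out = 8.198 kJ/mol
  T = 335.8 K: K = (2.028, 0.163), RR gives ψ = 0.135, H_out = 5.257 kJ/mol
  T = 333.8 K: K = (1.955, 0.157), RR gives ψ = 0.094, H_out = 3.558 kJ/mol
Linear interpolation between T = 333.8 (H_out = 3.558) and T = 335.8 (H_out = 5.257) on hF = 4.504 gives T ≈ 334.9 K, at which ψ = 0.12.

T = 334.9 K, V/F = 0.12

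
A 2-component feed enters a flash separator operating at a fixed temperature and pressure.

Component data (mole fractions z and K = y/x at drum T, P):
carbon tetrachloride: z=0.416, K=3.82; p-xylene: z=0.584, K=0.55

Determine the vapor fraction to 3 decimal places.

ψ = 0.717

Rachford–Rice: g(ψ) = Σ zᵢ(Kᵢ−1)/(1+ψ(Kᵢ−1)) = 0.
Check two-phase: ΣzᵢKᵢ = 1.910 > 1 and Σzᵢ/Kᵢ = 1.171 > 1, so g(0) = 0.910 > 0 and g(1) = -0.171 < 0.
Binary case is linear: z₁(K₁−1)(1+ψ(K₂−1)) + z₂(K₂−1)(1+ψ(K₁−1)) = 0
⇒ ψ = [z₁(K₁−1)+z₂(K₂−1)] / [−(K₁−1)(K₂−1)] = 0.9103/1.2690 = 0.717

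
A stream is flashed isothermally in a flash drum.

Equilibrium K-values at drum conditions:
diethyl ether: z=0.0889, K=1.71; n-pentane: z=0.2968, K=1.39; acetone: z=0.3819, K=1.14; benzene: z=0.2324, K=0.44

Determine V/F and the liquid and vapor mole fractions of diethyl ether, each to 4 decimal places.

V/F = 0.5607, x_diethyl ether = 0.0636, y_diethyl ether = 0.1087

Material balance + equilibrium reduce to Σ zᵢ(Kᵢ−1)/(1+V/F(Kᵢ−1)) = 0.
Check two-phase: ΣzᵢKᵢ = 1.1022 > 1 and Σzᵢ/Kᵢ = 1.1287 > 1, so g(0) = 0.1022 > 0 and g(1) = -0.1287 < 0.
Newton iteration, V/F⁰ = 0.5:
  V/F = 0.5000: g = 0.01266, g' = -0.2031 → V/F = 0.5623
  V/F = 0.5623: g = -0.00036, g' = -0.2150 → V/F = 0.5607
Converged at V/F = 0.5607.
Compositions from xᵢ = zᵢ/(1+V/F(Kᵢ−1)), yᵢ = Kᵢxᵢ:
  diethyl ether: x = 0.0636, y = 0.1087
  n-pentane: x = 0.2435, y = 0.3385
  acetone: x = 0.3541, y = 0.4037
  benzene: x = 0.3388, y = 0.1491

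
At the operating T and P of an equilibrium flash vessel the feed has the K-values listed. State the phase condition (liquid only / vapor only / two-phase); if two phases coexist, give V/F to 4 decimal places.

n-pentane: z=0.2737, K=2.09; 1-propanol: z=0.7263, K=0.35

ΣzᵢKᵢ = 0.8262; Σzᵢ/Kᵢ = 2.2061.
Since ΣzᵢKᵢ < 1 the mixture is below its bubble point — single liquid phase.

liquid only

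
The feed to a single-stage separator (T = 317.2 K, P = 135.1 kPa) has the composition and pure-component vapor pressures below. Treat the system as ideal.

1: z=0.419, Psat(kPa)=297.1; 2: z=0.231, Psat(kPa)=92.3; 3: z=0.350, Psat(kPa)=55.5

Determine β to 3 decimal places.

Raoult's law: Kᵢ = Pᵢˢᵃᵗ/P = Pᵢˢᵃᵗ/135.1.
  K_1 = 297.1/135.1 = 2.19911, K_2 = 92.3/135.1 = 0.68320, K_3 = 55.5/135.1 = 0.41081
Material balance + equilibrium reduce to Σ zᵢ(Kᵢ−1)/(1+β(Kᵢ−1)) = 0.
g(0) = ΣzᵢKᵢ − 1 = 0.223 and g(1) = 1 − Σzᵢ/Kᵢ = -0.381, so a root lies in (0, 1).
Newton iteration, β⁰ = 0.5:
  β = 0.500: g = -0.0652, g' = -0.512 → β = 0.373
Converged at β = 0.373.

β = 0.373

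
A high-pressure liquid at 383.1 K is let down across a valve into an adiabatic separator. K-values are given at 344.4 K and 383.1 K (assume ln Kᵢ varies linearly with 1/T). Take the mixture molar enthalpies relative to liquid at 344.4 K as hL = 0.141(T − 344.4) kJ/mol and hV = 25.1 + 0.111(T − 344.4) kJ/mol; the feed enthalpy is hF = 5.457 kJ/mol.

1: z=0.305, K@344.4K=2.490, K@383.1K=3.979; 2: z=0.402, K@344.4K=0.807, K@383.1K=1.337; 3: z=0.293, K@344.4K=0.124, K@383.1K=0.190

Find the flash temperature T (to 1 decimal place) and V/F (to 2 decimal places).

T = 347.9 K, V/F = 0.20

Adiabatic flash: solve Rachford–Rice at each trial T, then check hF = ψ·hV(T) + (1−ψ)·hL(T).
  T = 344.4 K: K = (2.490, 0.807, 0.124), RR gives ψ = 0.145, H_out = 3.635 kJ/mol
  T = 383.1 K: K = (3.979, 1.337, 0.190), RR gives ψ = 0.579, H_out = 19.314 kJ/mol
  T = 363.8 K: K = (3.189, 1.053, 0.155), RR gives ψ = 0.404, H_out = 12.631 kJ/mol
  T = 354.1 K: K = (2.828, 0.925, 0.139), RR gives ψ = 0.287, H_out = 8.488 kJ/mol
  T = 349.2 K: K = (2.654, 0.864, 0.131), RR gives ψ = 0.219, H_out = 6.138 kJ/mol
  T = 346.8 K: K = (2.571, 0.835, 0.128), RR gives ψ = 0.183, H_out = 4.913 kJ/mol
Linear interpolation between T = 346.8 (H_out = 4.913) and T = 349.2 (H_out = 6.138) on hF = 5.457 gives T ≈ 347.9 K, at which ψ = 0.20.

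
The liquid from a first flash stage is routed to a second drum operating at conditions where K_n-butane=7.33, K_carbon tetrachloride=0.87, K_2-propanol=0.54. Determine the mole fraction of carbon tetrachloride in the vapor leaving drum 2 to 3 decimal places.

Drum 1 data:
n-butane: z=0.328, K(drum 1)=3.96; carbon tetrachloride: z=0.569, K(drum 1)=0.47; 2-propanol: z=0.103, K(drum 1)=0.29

Drum 1:
Rachford–Rice: g(ψ₁) = Σ zᵢ(Kᵢ−1)/(1+ψ₁(Kᵢ−1)) = 0.
Check two-phase: ΣzᵢKᵢ = 1.596 > 1 and Σzᵢ/Kᵢ = 1.649 > 1, so g(0) = 0.596 > 0 and g(1) = -0.649 < 0.
Iterate (Newton) starting at ψ₁ = 0.5:
  ψ₁ = 0.500: g = -0.1322, g' = -0.888 → ψ₁ = 0.351
  ψ₁ = 0.351: g = 0.0081, g' = -1.024 → ψ₁ = 0.359
Converged at ψ₁ = 0.359.
Drum-1 compositions:
  n-butane: x = 0.159, y = 0.630
  carbon tetrachloride: x = 0.703, y = 0.330
  2-propanol: x = 0.138, y = 0.040
Drum-2 feed = drum-1 liquid: z₂ = (0.1590, 0.7028, 0.1383).
Drum 2:
Let ψ₂ = V/F and solve Σ zᵢ(Kᵢ−1)/(1+ψ₂(Kᵢ−1)) = 0.
g(0) = ΣzᵢKᵢ − 1 = 0.851 and g(1) = 1 − Σzᵢ/Kᵢ = -0.085, so a root lies in (0, 1).
Newton iteration, ψ₂⁰ = 0.5:
  ψ₂ = 0.500: g = 0.0613, g' = -0.430 → ψ₂ = 0.643
  ψ₂ = 0.643: g = 0.0086, g' = -0.321 → ψ₂ = 0.669
  ψ₂ = 0.669: g = 0.0002, g' = -0.308 → ψ₂ = 0.670
Converged at ψ₂ = 0.670.
  n-butane: x = 0.030, y = 0.222
  carbon tetrachloride: x = 0.770, y = 0.670
  2-propanol: x = 0.200, y = 0.108

y_carbon tetrachloride (drum 2) = 0.670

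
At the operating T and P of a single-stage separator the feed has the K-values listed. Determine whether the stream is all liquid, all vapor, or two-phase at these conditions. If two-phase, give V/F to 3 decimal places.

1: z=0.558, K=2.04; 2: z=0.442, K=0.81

all vapor

ΣzᵢKᵢ = 1.496; Σzᵢ/Kᵢ = 0.819.
Since Σzᵢ/Kᵢ < 1 the mixture is above its dew point — single vapor phase.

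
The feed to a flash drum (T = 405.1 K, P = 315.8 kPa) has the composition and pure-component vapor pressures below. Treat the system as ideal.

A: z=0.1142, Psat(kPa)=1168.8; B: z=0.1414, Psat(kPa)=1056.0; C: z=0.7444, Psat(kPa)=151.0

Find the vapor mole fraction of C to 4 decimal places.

y_C = 0.3956

Raoult's law: Kᵢ = Pᵢˢᵃᵗ/P = Pᵢˢᵃᵗ/315.8.
  K_A = 1168.8/315.8 = 3.701077, K_B = 1056.0/315.8 = 3.343889, K_C = 151.0/315.8 = 0.478151
Material balance + equilibrium reduce to Σ zᵢ(Kᵢ−1)/(1+ψ(Kᵢ−1)) = 0.
Feasibility: ΣzᵢKᵢ = 1.2514, Σzᵢ/Kᵢ = 1.6300 — both > 1, two phases present.
Iterate (Newton) starting at ψ = 0.47:
  ψ = 0.4700: g = -0.22109, g' = -0.6935 → ψ = 0.1512
  ψ = 0.1512: g = 0.04197, g' = -1.0824 → ψ = 0.1900
  ψ = 0.1900: g = 0.00195, g' = -0.9856 → ψ = 0.1920
Converged at ψ = 0.1920.
Compositions from xᵢ = zᵢ/(1+ψ(Kᵢ−1)), yᵢ = Kᵢxᵢ:
  A: x = 0.0752, y = 0.2783
  B: x = 0.0975, y = 0.3261
  C: x = 0.8273, y = 0.3956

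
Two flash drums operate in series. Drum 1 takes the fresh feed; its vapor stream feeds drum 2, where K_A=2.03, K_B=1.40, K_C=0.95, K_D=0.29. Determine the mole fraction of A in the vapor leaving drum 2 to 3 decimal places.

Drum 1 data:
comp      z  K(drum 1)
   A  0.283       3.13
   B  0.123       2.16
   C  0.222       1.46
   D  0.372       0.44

Drum 1:
Newton–Raphson from ψ₁ = 0.5:
  ψ₁ = 0.500: g = 0.1759, g' = -0.623 → ψ₁ = 0.782
  ψ₁ = 0.782: g = 0.0053, g' = -0.621 → ψ₁ = 0.791
Converged at ψ₁ = 0.791.
Drum-1 compositions:
  A: x = 0.105, y = 0.330
  B: x = 0.064, y = 0.139
  C: x = 0.163, y = 0.238
  D: x = 0.668, y = 0.294
Drum-2 feed = drum-1 vapor: z₂ = (0.3300, 0.1386, 0.2377, 0.2938).
Drum 2:
Let ψ₂ = V/F and solve Σ zᵢ(Kᵢ−1)/(1+ψ₂(Kᵢ−1)) = 0.
Feasibility: ΣzᵢKᵢ = 1.175, Σzᵢ/Kᵢ = 1.525 — both > 1, two phases present.
Newton iteration, ψ₂⁰ = 0.5:
  ψ₂ = 0.500: g = -0.0650, g' = -0.524 → ψ₂ = 0.376
  ψ₂ = 0.376: g = -0.0035, g' = -0.475 → ψ₂ = 0.369
Converged at ψ₂ = 0.369.
  A: x = 0.239, y = 0.486
  B: x = 0.121, y = 0.169
  C: x = 0.242, y = 0.230
  D: x = 0.398, y = 0.115

y_A (drum 2) = 0.486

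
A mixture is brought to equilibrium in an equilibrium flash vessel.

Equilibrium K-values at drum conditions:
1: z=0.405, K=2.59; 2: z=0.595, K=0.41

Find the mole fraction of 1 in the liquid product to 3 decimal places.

x_1 = 0.271

Rachford–Rice: g(ψ) = Σ zᵢ(Kᵢ−1)/(1+ψ(Kᵢ−1)) = 0.
Feasibility: ΣzᵢKᵢ = 1.293, Σzᵢ/Kᵢ = 1.608 — both > 1, two phases present.
Binary case is linear: z₁(K₁−1)(1+ψ(K₂−1)) + z₂(K₂−1)(1+ψ(K₁−1)) = 0
⇒ ψ = [z₁(K₁−1)+z₂(K₂−1)] / [−(K₁−1)(K₂−1)] = 0.2929/0.9381 = 0.312
Compositions from xᵢ = zᵢ/(1+ψ(Kᵢ−1)), yᵢ = Kᵢxᵢ:
  1: x = 0.271, y = 0.701
  2: x = 0.729, y = 0.299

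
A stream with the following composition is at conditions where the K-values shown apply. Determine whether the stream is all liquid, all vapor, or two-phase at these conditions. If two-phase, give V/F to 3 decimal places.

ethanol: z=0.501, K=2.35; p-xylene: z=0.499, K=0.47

ΣzᵢKᵢ = 1.412; Σzᵢ/Kᵢ = 1.275.
Both exceed 1, so a two-phase solution exists.
Material balance + equilibrium reduce to Σ zᵢ(Kᵢ−1)/(1+ψ(Kᵢ−1)) = 0.
Newton iteration, ψ⁰ = 0.5:
  ψ = 0.500: g = 0.0440, g' = -0.585 → ψ = 0.575
  ψ = 0.575: g = 0.0003, g' = -0.579 → ψ = 0.576
Converged at ψ = 0.576.

two-phase, V/F = 0.576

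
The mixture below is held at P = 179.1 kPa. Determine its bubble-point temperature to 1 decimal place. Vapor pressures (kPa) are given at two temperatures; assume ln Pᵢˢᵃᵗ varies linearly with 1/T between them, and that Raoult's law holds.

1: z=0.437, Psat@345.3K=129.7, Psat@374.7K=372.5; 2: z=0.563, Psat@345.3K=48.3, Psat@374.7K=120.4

T = 366.9 K

Bubble-point temperature: ΣzᵢPᵢˢᵃᵗ(T) = P. Interpolate ln Pᵢˢᵃᵗ = aᵢ + bᵢ/T.
  T = 345.3 K: ΣzᵢPᵢˢᵃᵗ = 83.87 kPa
  T = 374.7 K: ΣzᵢPᵢˢᵃᵗ = 230.57 kPa
  T = 360.0 K: ΣzᵢPᵢˢᵃᵗ = 141.89 kPa
  T = 367.4 K: ΣzᵢPᵢˢᵃᵗ = 182.03 kPa
  T = 363.7 K: ΣzᵢPᵢˢᵃᵗ = 160.91 kPa
  T = 365.5 K: ΣzᵢPᵢˢᵃᵗ = 170.91 kPa
Interpolating between 365.5 K and 367.4 K gives T ≈ 366.9 K.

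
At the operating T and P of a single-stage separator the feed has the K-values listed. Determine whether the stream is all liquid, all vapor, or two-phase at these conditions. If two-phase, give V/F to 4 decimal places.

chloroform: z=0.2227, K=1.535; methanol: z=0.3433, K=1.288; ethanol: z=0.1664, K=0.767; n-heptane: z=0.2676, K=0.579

two-phase, V/F = 0.4585

ΣzᵢKᵢ = 1.0666; Σzᵢ/Kᵢ = 1.0907.
Both exceed 1, so a two-phase solution exists.
Rachford–Rice: g(ψ) = Σ zᵢ(Kᵢ−1)/(1+ψ(Kᵢ−1)) = 0.
Iterate (Newton) starting at ψ = 0.59:
  ψ = 0.5900: g = -0.01977, g' = -0.1537 → ψ = 0.4614
  ψ = 0.4614: g = -0.00043, g' = -0.1476 → ψ = 0.4585
Converged at ψ = 0.4585.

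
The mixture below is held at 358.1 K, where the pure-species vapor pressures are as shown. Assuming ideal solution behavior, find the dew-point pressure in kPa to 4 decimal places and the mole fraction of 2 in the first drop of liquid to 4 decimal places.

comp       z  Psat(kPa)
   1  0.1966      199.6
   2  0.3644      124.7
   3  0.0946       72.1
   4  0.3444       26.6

Pdew = 55.0460 kPa, x_2 = 0.1609

At the dew point ψ → 1, so Σzᵢ/Kᵢ = 1 with Kᵢ = Pᵢˢᵃᵗ/P ⇒ 1/P = Σzᵢ/Pᵢˢᵃᵗ.
1/P = 0.1966/199.6 + 0.3644/124.7 + 0.0946/72.1 + 0.3444/26.6 = 0.0181666 ⇒ P = 55.0460 kPa
xᵢ = zᵢP/Pᵢˢᵃᵗ ⇒ x_2 = 0.3644·55.0460/124.7 = 0.1609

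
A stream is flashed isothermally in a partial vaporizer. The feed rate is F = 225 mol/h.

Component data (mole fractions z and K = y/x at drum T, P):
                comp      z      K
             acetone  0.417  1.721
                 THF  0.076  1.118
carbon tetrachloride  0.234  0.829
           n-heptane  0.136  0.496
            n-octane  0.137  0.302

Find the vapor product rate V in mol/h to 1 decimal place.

Rachford–Rice: g(ψ) = Σ zᵢ(Kᵢ−1)/(1+ψ(Kᵢ−1)) = 0.
Feasibility: ΣzᵢKᵢ = 1.105, Σzᵢ/Kᵢ = 1.320 — both > 1, two phases present.
Newton–Raphson from ψ = 0.31:
  ψ = 0.310: g = 0.0089, g' = -0.311 → ψ = 0.339
  ψ = 0.339: g = -0.0000, g' = -0.313 → ψ = 0.338
Converged at ψ = 0.338.
Then V = ψ·F = 0.3384·225 = 76.1 mol/h and L = F − V = 148.9 mol/h.

V = 76.1 mol/h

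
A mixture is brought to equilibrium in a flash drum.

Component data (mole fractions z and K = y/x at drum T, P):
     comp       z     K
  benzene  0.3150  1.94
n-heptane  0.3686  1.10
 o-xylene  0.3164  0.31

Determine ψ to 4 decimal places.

Rachford–Rice: g(ψ) = Σ zᵢ(Kᵢ−1)/(1+ψ(Kᵢ−1)) = 0.
Feasibility: ΣzᵢKᵢ = 1.1146, Σzᵢ/Kᵢ = 1.5181 — both > 1, two phases present.
Newton–Raphson from ψ = 0.5:
  ψ = 0.5000: g = -0.09677, g' = -0.4833 → ψ = 0.2998
  ψ = 0.2998: g = -0.00845, g' = -0.4123 → ψ = 0.2793
  ψ = 0.2793: g = -0.00003, g' = -0.4092 → ψ = 0.2792
Converged at ψ = 0.2792.

ψ = 0.2792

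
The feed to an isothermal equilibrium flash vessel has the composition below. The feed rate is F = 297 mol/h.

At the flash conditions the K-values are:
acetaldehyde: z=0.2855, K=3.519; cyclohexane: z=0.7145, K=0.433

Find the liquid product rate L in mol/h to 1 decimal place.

L = 231.7 mol/h

Let ψ = V/F and solve Σ zᵢ(Kᵢ−1)/(1+ψ(Kᵢ−1)) = 0.
Check two-phase: ΣzᵢKᵢ = 1.3141 > 1 and Σzᵢ/Kᵢ = 1.7312 > 1, so g(0) = 0.3141 > 0 and g(1) = -0.7312 < 0.
Binary case is linear: z₁(K₁−1)(1+ψ(K₂−1)) + z₂(K₂−1)(1+ψ(K₁−1)) = 0
⇒ ψ = [z₁(K₁−1)+z₂(K₂−1)] / [−(K₁−1)(K₂−1)] = 0.31405/1.42827 = 0.2199
Then V = ψ·F = 0.2199·297 = 65.3 mol/h and L = F − V = 231.7 mol/h.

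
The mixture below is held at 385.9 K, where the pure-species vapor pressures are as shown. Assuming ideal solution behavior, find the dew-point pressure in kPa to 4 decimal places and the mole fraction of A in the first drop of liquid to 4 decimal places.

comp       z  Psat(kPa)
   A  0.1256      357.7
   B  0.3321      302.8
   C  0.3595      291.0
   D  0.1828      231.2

At the dew point ψ → 1, so Σzᵢ/Kᵢ = 1 with Kᵢ = Pᵢˢᵃᵗ/P ⇒ 1/P = Σzᵢ/Pᵢˢᵃᵗ.
1/P = 0.1256/357.7 + 0.3321/302.8 + 0.3595/291.0 + 0.1828/231.2 = 0.0034739 ⇒ P = 287.8569 kPa
xᵢ = zᵢP/Pᵢˢᵃᵗ ⇒ x_A = 0.1256·287.8569/357.7 = 0.1011

Pdew = 287.8569 kPa, x_A = 0.1011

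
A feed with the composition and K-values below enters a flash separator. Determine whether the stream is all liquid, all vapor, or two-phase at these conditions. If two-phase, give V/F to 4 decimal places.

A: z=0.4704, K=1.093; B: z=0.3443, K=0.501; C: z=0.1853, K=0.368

ΣzᵢKᵢ = 0.7548; Σzᵢ/Kᵢ = 1.6211.
Since ΣzᵢKᵢ < 1 the mixture is below its bubble point — single liquid phase.

all liquid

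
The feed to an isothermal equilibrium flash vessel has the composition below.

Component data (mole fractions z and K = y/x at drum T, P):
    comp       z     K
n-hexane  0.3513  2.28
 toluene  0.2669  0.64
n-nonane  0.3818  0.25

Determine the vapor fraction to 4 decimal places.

Material balance + equilibrium reduce to Σ zᵢ(Kᵢ−1)/(1+ψ(Kᵢ−1)) = 0.
Feasibility: ΣzᵢKᵢ = 1.0672, Σzᵢ/Kᵢ = 2.0983 — both > 1, two phases present.
Newton–Raphson from ψ = 0.48:
  ψ = 0.4800: g = -0.28504, g' = -0.7957 → ψ = 0.1218
  ψ = 0.1218: g = -0.02659, g' = -0.7287 → ψ = 0.0853
  ψ = 0.0853: g = 0.00037, g' = -0.7498 → ψ = 0.0858
Converged at ψ = 0.0858.

ψ = 0.0858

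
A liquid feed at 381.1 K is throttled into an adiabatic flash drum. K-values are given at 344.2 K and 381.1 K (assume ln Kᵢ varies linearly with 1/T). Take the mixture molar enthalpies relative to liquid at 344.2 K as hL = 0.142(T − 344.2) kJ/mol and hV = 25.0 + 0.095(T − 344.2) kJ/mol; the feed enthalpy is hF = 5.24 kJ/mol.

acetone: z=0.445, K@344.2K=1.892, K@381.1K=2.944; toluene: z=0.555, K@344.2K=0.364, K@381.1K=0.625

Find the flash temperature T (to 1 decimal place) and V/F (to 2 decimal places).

Adiabatic flash: solve Rachford–Rice at each trial T, then check hF = ψ·hV(T) + (1−ψ)·hL(T).
  T = 344.2 K: K = (1.892, 0.364), RR gives ψ = 0.077, H_out = 1.937 kJ/mol
  T = 381.1 K: K = (2.944, 0.625), RR gives ψ = 0.901, H_out = 26.206 kJ/mol
  T = 362.6 K: K = (2.385, 0.483), RR gives ψ = 0.460, H_out = 13.727 kJ/mol
  T = 353.4 K: K = (2.131, 0.421), RR gives ψ = 0.278, H_out = 8.129 kJ/mol
  T = 348.8 K: K = (2.009, 0.392), RR gives ψ = 0.182, H_out = 5.161 kJ/mol
  T = 351.1 K: K = (2.070, 0.406), RR gives ψ = 0.231, H_out = 6.669 kJ/mol
Linear interpolation between T = 348.8 (H_out = 5.161) and T = 351.1 (H_out = 6.669) on hF = 5.24 gives T ≈ 348.9 K, at which ψ = 0.18.

T = 348.9 K, V/F = 0.18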